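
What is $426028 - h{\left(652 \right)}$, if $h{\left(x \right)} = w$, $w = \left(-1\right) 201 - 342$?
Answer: $426571$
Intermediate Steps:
$w = -543$ ($w = -201 - 342 = -543$)
$h{\left(x \right)} = -543$
$426028 - h{\left(652 \right)} = 426028 - -543 = 426028 + 543 = 426571$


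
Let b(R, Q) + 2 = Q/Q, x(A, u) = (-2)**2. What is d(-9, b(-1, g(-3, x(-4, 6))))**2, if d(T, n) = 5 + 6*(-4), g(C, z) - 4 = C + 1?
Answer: 361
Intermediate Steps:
x(A, u) = 4
g(C, z) = 5 + C (g(C, z) = 4 + (C + 1) = 4 + (1 + C) = 5 + C)
b(R, Q) = -1 (b(R, Q) = -2 + Q/Q = -2 + 1 = -1)
d(T, n) = -19 (d(T, n) = 5 - 24 = -19)
d(-9, b(-1, g(-3, x(-4, 6))))**2 = (-19)**2 = 361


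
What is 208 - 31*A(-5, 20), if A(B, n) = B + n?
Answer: -257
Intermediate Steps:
208 - 31*A(-5, 20) = 208 - 31*(-5 + 20) = 208 - 31*15 = 208 - 465 = -257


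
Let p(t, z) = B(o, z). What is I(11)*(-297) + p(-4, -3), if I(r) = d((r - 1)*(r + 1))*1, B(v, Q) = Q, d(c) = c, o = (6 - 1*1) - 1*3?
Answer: -35643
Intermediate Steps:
o = 2 (o = (6 - 1) - 3 = 5 - 3 = 2)
p(t, z) = z
I(r) = (1 + r)*(-1 + r) (I(r) = ((r - 1)*(r + 1))*1 = ((-1 + r)*(1 + r))*1 = ((1 + r)*(-1 + r))*1 = (1 + r)*(-1 + r))
I(11)*(-297) + p(-4, -3) = (-1 + 11²)*(-297) - 3 = (-1 + 121)*(-297) - 3 = 120*(-297) - 3 = -35640 - 3 = -35643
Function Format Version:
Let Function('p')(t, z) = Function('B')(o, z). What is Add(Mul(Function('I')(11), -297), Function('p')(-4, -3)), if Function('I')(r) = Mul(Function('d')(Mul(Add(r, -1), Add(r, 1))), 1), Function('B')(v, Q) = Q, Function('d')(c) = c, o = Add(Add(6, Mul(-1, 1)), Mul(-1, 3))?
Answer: -35643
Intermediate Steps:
o = 2 (o = Add(Add(6, -1), -3) = Add(5, -3) = 2)
Function('p')(t, z) = z
Function('I')(r) = Mul(Add(1, r), Add(-1, r)) (Function('I')(r) = Mul(Mul(Add(r, -1), Add(r, 1)), 1) = Mul(Mul(Add(-1, r), Add(1, r)), 1) = Mul(Mul(Add(1, r), Add(-1, r)), 1) = Mul(Add(1, r), Add(-1, r)))
Add(Mul(Function('I')(11), -297), Function('p')(-4, -3)) = Add(Mul(Add(-1, Pow(11, 2)), -297), -3) = Add(Mul(Add(-1, 121), -297), -3) = Add(Mul(120, -297), -3) = Add(-35640, -3) = -35643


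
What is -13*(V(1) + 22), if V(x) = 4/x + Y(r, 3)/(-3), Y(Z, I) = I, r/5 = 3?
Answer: -325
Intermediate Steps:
r = 15 (r = 5*3 = 15)
V(x) = -1 + 4/x (V(x) = 4/x + 3/(-3) = 4/x + 3*(-⅓) = 4/x - 1 = -1 + 4/x)
-13*(V(1) + 22) = -13*((4 - 1*1)/1 + 22) = -13*(1*(4 - 1) + 22) = -13*(1*3 + 22) = -13*(3 + 22) = -13*25 = -325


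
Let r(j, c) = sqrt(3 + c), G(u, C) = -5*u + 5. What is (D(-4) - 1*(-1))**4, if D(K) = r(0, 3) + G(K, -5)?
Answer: (26 + sqrt(6))**4 ≈ 6.5509e+5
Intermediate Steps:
G(u, C) = 5 - 5*u
D(K) = 5 + sqrt(6) - 5*K (D(K) = sqrt(3 + 3) + (5 - 5*K) = sqrt(6) + (5 - 5*K) = 5 + sqrt(6) - 5*K)
(D(-4) - 1*(-1))**4 = ((5 + sqrt(6) - 5*(-4)) - 1*(-1))**4 = ((5 + sqrt(6) + 20) + 1)**4 = ((25 + sqrt(6)) + 1)**4 = (26 + sqrt(6))**4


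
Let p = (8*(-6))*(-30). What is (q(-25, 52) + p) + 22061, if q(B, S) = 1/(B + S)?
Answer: 634528/27 ≈ 23501.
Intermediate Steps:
p = 1440 (p = -48*(-30) = 1440)
(q(-25, 52) + p) + 22061 = (1/(-25 + 52) + 1440) + 22061 = (1/27 + 1440) + 22061 = 38881/27 + 22061 = 634528/27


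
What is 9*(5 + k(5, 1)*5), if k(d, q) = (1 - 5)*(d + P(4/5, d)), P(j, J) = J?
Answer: -1755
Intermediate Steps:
k(d, q) = -8*d (k(d, q) = (1 - 5)*(d + d) = -8*d)
9*(5 + k(5, 1)*5) = 9*(5 - 8*5*5) = 9*(5 - 40*5) = 9*(5 - 200) = 9*(-195) = -1755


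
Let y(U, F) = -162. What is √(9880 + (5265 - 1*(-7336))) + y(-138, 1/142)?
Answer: -162 + √22481 ≈ -12.063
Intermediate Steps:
√(9880 + (5265 - 1*(-7336))) + y(-138, 1/142) = √(9880 + (5265 - 1*(-7336))) - 162 = √(9880 + (5265 + 7336)) - 162 = √(9880 + 12601) - 162 = √22481 - 162 = -162 + √22481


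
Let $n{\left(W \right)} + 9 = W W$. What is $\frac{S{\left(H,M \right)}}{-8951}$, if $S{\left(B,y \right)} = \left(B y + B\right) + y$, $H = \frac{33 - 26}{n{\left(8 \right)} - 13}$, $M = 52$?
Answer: $- \frac{365}{53706} \approx -0.0067963$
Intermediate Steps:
$n{\left(W \right)} = -9 + W^{2}$ ($n{\left(W \right)} = -9 + W W = -9 + W^{2}$)
$H = \frac{1}{6}$ ($H = \frac{33 - 26}{\left(-9 + 8^{2}\right) - 13} = \frac{7}{\left(-9 + 64\right) - 13} = \frac{7}{55 - 13} = \frac{7}{42} = 7 \cdot \frac{1}{42} = \frac{1}{6} \approx 0.16667$)
$S{\left(B,y \right)} = B + y + B y$ ($S{\left(B,y \right)} = \left(B + B y\right) + y = B + y + B y$)
$\frac{S{\left(H,M \right)}}{-8951} = \frac{\frac{1}{6} + 52 + \frac{1}{6} \cdot 52}{-8951} = \left(\frac{1}{6} + 52 + \frac{26}{3}\right) \left(- \frac{1}{8951}\right) = \frac{365}{6} \left(- \frac{1}{8951}\right) = - \frac{365}{53706}$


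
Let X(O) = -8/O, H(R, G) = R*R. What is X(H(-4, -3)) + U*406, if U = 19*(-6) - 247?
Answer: -293133/2 ≈ -1.4657e+5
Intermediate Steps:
H(R, G) = R**2
U = -361 (U = -114 - 247 = -361)
X(H(-4, -3)) + U*406 = -8/((-4)**2) - 361*406 = -8/16 - 146566 = -8*1/16 - 146566 = -1/2 - 146566 = -293133/2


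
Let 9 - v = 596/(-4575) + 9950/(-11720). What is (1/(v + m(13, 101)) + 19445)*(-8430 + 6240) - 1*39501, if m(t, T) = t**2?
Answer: -40904985193959687/959668837 ≈ -4.2624e+7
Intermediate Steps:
v = 53507737/5361900 (v = 9 - (596/(-4575) + 9950/(-11720)) = 9 - (596*(-1/4575) + 9950*(-1/11720)) = 9 - (-596/4575 - 995/1172) = 9 - 1*(-5250637/5361900) = 9 + 5250637/5361900 = 53507737/5361900 ≈ 9.9792)
(1/(v + m(13, 101)) + 19445)*(-8430 + 6240) - 1*39501 = (1/(53507737/5361900 + 13**2) + 19445)*(-8430 + 6240) - 1*39501 = (1/(53507737/5361900 + 169) + 19445)*(-2190) - 39501 = (1/(959668837/5361900) + 19445)*(-2190) - 39501 = (5361900/959668837 + 19445)*(-2190) - 39501 = (18660765897365/959668837)*(-2190) - 39501 = -40867077315229350/959668837 - 39501 = -40904985193959687/959668837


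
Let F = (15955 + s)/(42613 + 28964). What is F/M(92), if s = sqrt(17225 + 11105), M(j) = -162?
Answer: -15955/11595474 - sqrt(28330)/11595474 ≈ -0.0013905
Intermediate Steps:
s = sqrt(28330) ≈ 168.32
F = 15955/71577 + sqrt(28330)/71577 (F = (15955 + sqrt(28330))/(42613 + 28964) = (15955 + sqrt(28330))/71577 = (15955 + sqrt(28330))*(1/71577) = 15955/71577 + sqrt(28330)/71577 ≈ 0.22526)
F/M(92) = (15955/71577 + sqrt(28330)/71577)/(-162) = (15955/71577 + sqrt(28330)/71577)*(-1/162) = -15955/11595474 - sqrt(28330)/11595474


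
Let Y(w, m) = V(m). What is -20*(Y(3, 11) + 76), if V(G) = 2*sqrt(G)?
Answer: -1520 - 40*sqrt(11) ≈ -1652.7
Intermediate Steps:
Y(w, m) = 2*sqrt(m)
-20*(Y(3, 11) + 76) = -20*(2*sqrt(11) + 76) = -20*(76 + 2*sqrt(11)) = -1520 - 40*sqrt(11)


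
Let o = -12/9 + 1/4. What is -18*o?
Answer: 39/2 ≈ 19.500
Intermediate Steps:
o = -13/12 (o = -12*⅑ + 1*(¼) = -4/3 + ¼ = -13/12 ≈ -1.0833)
-18*o = -18*(-13/12) = 39/2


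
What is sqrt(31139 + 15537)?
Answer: 2*sqrt(11669) ≈ 216.05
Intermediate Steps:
sqrt(31139 + 15537) = sqrt(46676) = 2*sqrt(11669)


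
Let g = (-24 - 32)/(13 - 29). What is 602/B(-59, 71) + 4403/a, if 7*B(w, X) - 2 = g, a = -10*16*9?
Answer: 12087887/15840 ≈ 763.12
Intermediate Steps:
a = -1440 (a = -160*9 = -1440)
g = 7/2 (g = -56/(-16) = -56*(-1/16) = 7/2 ≈ 3.5000)
B(w, X) = 11/14 (B(w, X) = 2/7 + (⅐)*(7/2) = 2/7 + ½ = 11/14)
602/B(-59, 71) + 4403/a = 602/(11/14) + 4403/(-1440) = 602*(14/11) + 4403*(-1/1440) = 8428/11 - 4403/1440 = 12087887/15840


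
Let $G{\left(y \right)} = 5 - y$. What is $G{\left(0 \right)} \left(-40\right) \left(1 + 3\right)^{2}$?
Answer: $-3200$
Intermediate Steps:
$G{\left(0 \right)} \left(-40\right) \left(1 + 3\right)^{2} = \left(5 - 0\right) \left(-40\right) \left(1 + 3\right)^{2} = \left(5 + 0\right) \left(-40\right) 4^{2} = 5 \left(-40\right) 16 = \left(-200\right) 16 = -3200$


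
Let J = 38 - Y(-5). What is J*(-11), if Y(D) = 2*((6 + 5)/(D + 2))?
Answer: -1496/3 ≈ -498.67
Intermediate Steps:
Y(D) = 22/(2 + D) (Y(D) = 2*(11/(2 + D)) = 22/(2 + D))
J = 136/3 (J = 38 - 22/(2 - 5) = 38 - 22/(-3) = 38 - 22*(-1)/3 = 38 - 1*(-22/3) = 38 + 22/3 = 136/3 ≈ 45.333)
J*(-11) = (136/3)*(-11) = -1496/3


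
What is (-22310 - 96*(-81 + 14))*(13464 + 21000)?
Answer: -547219392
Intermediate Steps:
(-22310 - 96*(-81 + 14))*(13464 + 21000) = (-22310 - 96*(-67))*34464 = (-22310 + 6432)*34464 = -15878*34464 = -547219392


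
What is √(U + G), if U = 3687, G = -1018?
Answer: √2669 ≈ 51.662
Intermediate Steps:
√(U + G) = √(3687 - 1018) = √2669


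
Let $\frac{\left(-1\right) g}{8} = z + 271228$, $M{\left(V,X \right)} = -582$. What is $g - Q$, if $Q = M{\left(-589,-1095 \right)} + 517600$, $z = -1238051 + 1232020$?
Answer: $-2638594$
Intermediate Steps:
$z = -6031$
$g = -2121576$ ($g = - 8 \left(-6031 + 271228\right) = \left(-8\right) 265197 = -2121576$)
$Q = 517018$ ($Q = -582 + 517600 = 517018$)
$g - Q = -2121576 - 517018 = -2638594$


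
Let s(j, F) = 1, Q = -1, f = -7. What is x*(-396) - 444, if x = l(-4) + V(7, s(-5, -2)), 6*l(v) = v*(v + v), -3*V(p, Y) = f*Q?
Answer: -1632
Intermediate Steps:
V(p, Y) = -7/3 (V(p, Y) = -(-7)*(-1)/3 = -⅓*7 = -7/3)
l(v) = v²/3 (l(v) = (v*(v + v))/6 = (v*(2*v))/6 = (2*v²)/6 = v²/3)
x = 3 (x = (⅓)*(-4)² - 7/3 = (⅓)*16 - 7/3 = 16/3 - 7/3 = 3)
x*(-396) - 444 = 3*(-396) - 444 = -1188 - 444 = -1632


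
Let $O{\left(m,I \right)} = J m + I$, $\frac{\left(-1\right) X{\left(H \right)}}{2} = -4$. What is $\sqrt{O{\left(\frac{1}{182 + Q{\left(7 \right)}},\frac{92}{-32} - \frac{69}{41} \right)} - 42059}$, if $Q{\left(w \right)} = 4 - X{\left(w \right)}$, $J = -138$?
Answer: $\frac{i \sqrt{8961520825470}}{14596} \approx 205.1 i$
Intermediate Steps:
$X{\left(H \right)} = 8$ ($X{\left(H \right)} = \left(-2\right) \left(-4\right) = 8$)
$Q{\left(w \right)} = -4$ ($Q{\left(w \right)} = 4 - 8 = -4$)
$O{\left(m,I \right)} = I - 138 m$ ($O{\left(m,I \right)} = - 138 m + I = I - 138 m$)
$\sqrt{O{\left(\frac{1}{182 + Q{\left(7 \right)}},\frac{92}{-32} - \frac{69}{41} \right)} - 42059} = \sqrt{\left(\left(\frac{92}{-32} - \frac{69}{41}\right) - \frac{138}{182 - 4}\right) - 42059} = \sqrt{\left(\left(92 \left(- \frac{1}{32}\right) - \frac{69}{41}\right) - \frac{138}{178}\right) - 42059} = \sqrt{\left(\left(- \frac{23}{8} - \frac{69}{41}\right) - \frac{69}{89}\right) - 42059} = \sqrt{\left(- \frac{1495}{328} - \frac{69}{89}\right) - 42059} = \sqrt{- \frac{155687}{29192} - 42059} = \sqrt{- \frac{1227942015}{29192}} = \frac{i \sqrt{8961520825470}}{14596}$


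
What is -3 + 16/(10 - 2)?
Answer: -1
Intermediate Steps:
-3 + 16/(10 - 2) = -3 + 16/8 = -3 + (⅛)*16 = -3 + 2 = -1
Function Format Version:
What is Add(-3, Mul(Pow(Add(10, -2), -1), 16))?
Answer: -1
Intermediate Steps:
Add(-3, Mul(Pow(Add(10, -2), -1), 16)) = Add(-3, Mul(Pow(8, -1), 16)) = Add(-3, Mul(Rational(1, 8), 16)) = Add(-3, 2) = -1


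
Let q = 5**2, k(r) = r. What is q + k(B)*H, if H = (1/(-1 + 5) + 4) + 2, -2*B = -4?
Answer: 75/2 ≈ 37.500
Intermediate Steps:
B = 2 (B = -1/2*(-4) = 2)
H = 25/4 (H = (1/4 + 4) + 2 = 17/4 + 2 = 25/4 ≈ 6.2500)
q = 25
q + k(B)*H = 25 + 2*(25/4) = 25 + 25/2 = 75/2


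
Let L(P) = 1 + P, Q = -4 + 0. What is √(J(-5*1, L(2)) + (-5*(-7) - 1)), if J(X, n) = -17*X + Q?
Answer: √115 ≈ 10.724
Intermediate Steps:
Q = -4
J(X, n) = -4 - 17*X (J(X, n) = -17*X - 4 = -4 - 17*X)
√(J(-5*1, L(2)) + (-5*(-7) - 1)) = √((-4 - (-85)) + (-5*(-7) - 1)) = √((-4 - 17*(-5)) + (35 - 1)) = √((-4 + 85) + 34) = √(81 + 34) = √115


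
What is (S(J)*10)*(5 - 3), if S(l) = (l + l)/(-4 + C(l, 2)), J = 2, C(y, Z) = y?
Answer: -40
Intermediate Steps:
S(l) = 2*l/(-4 + l) (S(l) = (l + l)/(-4 + l) = (2*l)/(-4 + l) = 2*l/(-4 + l))
(S(J)*10)*(5 - 3) = ((2*2/(-4 + 2))*10)*(5 - 3) = ((2*2/(-2))*10)*2 = ((2*2*(-½))*10)*2 = -2*10*2 = -20*2 = -40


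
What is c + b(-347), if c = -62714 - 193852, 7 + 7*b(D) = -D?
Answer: -1795622/7 ≈ -2.5652e+5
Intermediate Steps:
b(D) = -1 - D/7 (b(D) = -1 + (-D)/7 = -1 - D/7)
c = -256566
c + b(-347) = -256566 + (-1 - ⅐*(-347)) = -256566 + (-1 + 347/7) = -256566 + 340/7 = -1795622/7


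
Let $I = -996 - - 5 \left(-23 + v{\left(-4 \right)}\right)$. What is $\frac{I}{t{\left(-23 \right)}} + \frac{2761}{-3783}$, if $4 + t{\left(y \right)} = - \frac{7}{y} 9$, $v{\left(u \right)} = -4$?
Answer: $\frac{3390590}{3783} \approx 896.27$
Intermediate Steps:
$I = -1131$ ($I = -996 - - 5 \left(-23 - 4\right) = -996 - \left(-5\right) \left(-27\right) = -996 - 135 = -1131$)
$t{\left(y \right)} = -4 - \frac{63}{y}$ ($t{\left(y \right)} = -4 + - \frac{7}{y} 9 = -4 - \frac{63}{y}$)
$\frac{I}{t{\left(-23 \right)}} + \frac{2761}{-3783} = - \frac{1131}{-4 - \frac{63}{-23}} + \frac{2761}{-3783} = - \frac{1131}{-4 - - \frac{63}{23}} + 2761 \left(- \frac{1}{3783}\right) = - \frac{1131}{-4 + \frac{63}{23}} - \frac{2761}{3783} = - \frac{1131}{- \frac{29}{23}} - \frac{2761}{3783} = \left(-1131\right) \left(- \frac{23}{29}\right) - \frac{2761}{3783} = 897 - \frac{2761}{3783} = \frac{3390590}{3783}$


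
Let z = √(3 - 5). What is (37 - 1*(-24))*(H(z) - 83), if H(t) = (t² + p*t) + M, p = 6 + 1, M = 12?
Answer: -4453 + 427*I*√2 ≈ -4453.0 + 603.87*I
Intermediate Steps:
p = 7
z = I*√2 (z = √(-2) = I*√2 ≈ 1.4142*I)
H(t) = 12 + t² + 7*t (H(t) = (t² + 7*t) + 12 = 12 + t² + 7*t)
(37 - 1*(-24))*(H(z) - 83) = (37 - 1*(-24))*((12 + (I*√2)² + 7*(I*√2)) - 83) = (37 + 24)*((12 - 2 + 7*I*√2) - 83) = 61*((10 + 7*I*√2) - 83) = 61*(-73 + 7*I*√2) = -4453 + 427*I*√2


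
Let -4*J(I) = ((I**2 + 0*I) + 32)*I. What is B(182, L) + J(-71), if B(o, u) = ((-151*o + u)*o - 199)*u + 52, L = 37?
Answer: -738927581/4 ≈ -1.8473e+8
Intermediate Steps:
J(I) = -I*(32 + I**2)/4 (J(I) = -((I**2 + 0*I) + 32)*I/4 = -((I**2 + 0) + 32)*I/4 = -(I**2 + 32)*I/4 = -(32 + I**2)*I/4 = -I*(32 + I**2)/4)
B(o, u) = 52 + u*(-199 + o*(u - 151*o)) (B(o, u) = ((u - 151*o)*o - 199)*u + 52 = (o*(u - 151*o) - 199)*u + 52 = (-199 + o*(u - 151*o))*u + 52 = u*(-199 + o*(u - 151*o)) + 52 = 52 + u*(-199 + o*(u - 151*o)))
B(182, L) + J(-71) = (52 - 199*37 + 182*37**2 - 151*37*182**2) - 1/4*(-71)*(32 + (-71)**2) = (52 - 7363 + 182*1369 - 151*37*33124) - 1/4*(-71)*(32 + 5041) = (52 - 7363 + 249158 - 185063788) - 1/4*(-71)*5073 = -184821941 + 360183/4 = -738927581/4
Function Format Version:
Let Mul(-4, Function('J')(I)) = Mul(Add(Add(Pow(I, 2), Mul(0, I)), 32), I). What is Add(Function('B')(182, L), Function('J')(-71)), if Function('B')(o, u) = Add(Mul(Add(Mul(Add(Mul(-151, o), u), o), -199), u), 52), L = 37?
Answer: Rational(-738927581, 4) ≈ -1.8473e+8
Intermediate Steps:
Function('J')(I) = Mul(Rational(-1, 4), I, Add(32, Pow(I, 2))) (Function('J')(I) = Mul(Rational(-1, 4), Mul(Add(Add(Pow(I, 2), Mul(0, I)), 32), I)) = Mul(Rational(-1, 4), Mul(Add(Add(Pow(I, 2), 0), 32), I)) = Mul(Rational(-1, 4), Mul(Add(Pow(I, 2), 32), I)) = Mul(Rational(-1, 4), Mul(Add(32, Pow(I, 2)), I)) = Mul(Rational(-1, 4), Mul(I, Add(32, Pow(I, 2)))) = Mul(Rational(-1, 4), I, Add(32, Pow(I, 2))))
Function('B')(o, u) = Add(52, Mul(u, Add(-199, Mul(o, Add(u, Mul(-151, o)))))) (Function('B')(o, u) = Add(Mul(Add(Mul(Add(u, Mul(-151, o)), o), -199), u), 52) = Add(Mul(Add(Mul(o, Add(u, Mul(-151, o))), -199), u), 52) = Add(Mul(Add(-199, Mul(o, Add(u, Mul(-151, o)))), u), 52) = Add(Mul(u, Add(-199, Mul(o, Add(u, Mul(-151, o))))), 52) = Add(52, Mul(u, Add(-199, Mul(o, Add(u, Mul(-151, o)))))))
Add(Function('B')(182, L), Function('J')(-71)) = Add(Add(52, Mul(-199, 37), Mul(182, Pow(37, 2)), Mul(-151, 37, Pow(182, 2))), Mul(Rational(-1, 4), -71, Add(32, Pow(-71, 2)))) = Add(Add(52, -7363, Mul(182, 1369), Mul(-151, 37, 33124)), Mul(Rational(-1, 4), -71, Add(32, 5041))) = Add(Add(52, -7363, 249158, -185063788), Mul(Rational(-1, 4), -71, 5073)) = Add(-184821941, Rational(360183, 4)) = Rational(-738927581, 4)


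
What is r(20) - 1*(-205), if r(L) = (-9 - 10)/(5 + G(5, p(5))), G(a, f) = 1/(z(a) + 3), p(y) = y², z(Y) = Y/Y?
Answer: 4229/21 ≈ 201.38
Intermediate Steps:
z(Y) = 1
G(a, f) = ¼ (G(a, f) = 1/(1 + 3) = 1/4 = ¼)
r(L) = -76/21 (r(L) = (-9 - 10)/(5 + ¼) = -19/21/4 = -19*4/21 = -76/21)
r(20) - 1*(-205) = -76/21 - 1*(-205) = -76/21 + 205 = 4229/21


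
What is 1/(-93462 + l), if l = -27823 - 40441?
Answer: -1/161726 ≈ -6.1833e-6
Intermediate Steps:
l = -68264
1/(-93462 + l) = 1/(-93462 - 68264) = 1/(-161726) = -1/161726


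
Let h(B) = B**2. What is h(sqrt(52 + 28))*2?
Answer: 160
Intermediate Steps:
h(sqrt(52 + 28))*2 = (sqrt(52 + 28))**2*2 = (sqrt(80))**2*2 = (4*sqrt(5))**2*2 = 80*2 = 160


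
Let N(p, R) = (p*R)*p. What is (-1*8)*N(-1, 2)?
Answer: -16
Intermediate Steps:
N(p, R) = R*p**2 (N(p, R) = (R*p)*p = R*p**2)
(-1*8)*N(-1, 2) = (-1*8)*(2*(-1)**2) = -16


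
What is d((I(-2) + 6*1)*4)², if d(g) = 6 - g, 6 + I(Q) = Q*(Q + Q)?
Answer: 676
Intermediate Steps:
I(Q) = -6 + 2*Q² (I(Q) = -6 + Q*(Q + Q) = -6 + Q*(2*Q) = -6 + 2*Q²)
d((I(-2) + 6*1)*4)² = (6 - ((-6 + 2*(-2)²) + 6*1)*4)² = (6 - ((-6 + 2*4) + 6)*4)² = (6 - ((-6 + 8) + 6)*4)² = (6 - (2 + 6)*4)² = (6 - 8*4)² = (6 - 1*32)² = (6 - 32)² = (-26)² = 676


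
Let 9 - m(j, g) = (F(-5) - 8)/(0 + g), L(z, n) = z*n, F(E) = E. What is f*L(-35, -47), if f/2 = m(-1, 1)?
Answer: 72380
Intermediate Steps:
L(z, n) = n*z
m(j, g) = 9 + 13/g (m(j, g) = 9 - (-5 - 8)/(0 + g) = 9 - (-13)/g = 9 + 13/g)
f = 44 (f = 2*(9 + 13/1) = 2*(9 + 13*1) = 2*(9 + 13) = 2*22 = 44)
f*L(-35, -47) = 44*(-47*(-35)) = 44*1645 = 72380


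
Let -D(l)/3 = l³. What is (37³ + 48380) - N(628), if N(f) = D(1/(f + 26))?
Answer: 9234043700905/93242088 ≈ 99033.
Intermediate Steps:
D(l) = -3*l³
N(f) = -3/(26 + f)³ (N(f) = -3/(f + 26)³ = -3/(26 + f)³)
(37³ + 48380) - N(628) = (37³ + 48380) - (-3)/(26 + 628)³ = (50653 + 48380) - (-3)/654³ = 99033 - (-3)/279726264 = 99033 - 1*(-1/93242088) = 99033 + 1/93242088 = 9234043700905/93242088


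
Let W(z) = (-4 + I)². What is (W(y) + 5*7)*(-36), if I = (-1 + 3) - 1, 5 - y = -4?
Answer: -1584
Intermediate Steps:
y = 9 (y = 5 - 1*(-4) = 5 + 4 = 9)
I = 1 (I = 2 - 1 = 1)
W(z) = 9 (W(z) = (-4 + 1)² = (-3)² = 9)
(W(y) + 5*7)*(-36) = (9 + 5*7)*(-36) = (9 + 35)*(-36) = 44*(-36) = -1584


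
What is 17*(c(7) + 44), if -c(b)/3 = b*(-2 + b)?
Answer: -1037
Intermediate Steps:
c(b) = -3*b*(-2 + b)
17*(c(7) + 44) = 17*(3*7*(2 - 1*7) + 44) = 17*(3*7*(2 - 7) + 44) = 17*(3*7*(-5) + 44) = 17*(-105 + 44) = 17*(-61) = -1037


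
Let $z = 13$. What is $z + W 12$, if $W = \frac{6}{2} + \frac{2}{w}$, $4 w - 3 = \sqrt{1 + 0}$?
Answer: $73$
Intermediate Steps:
$w = 1$ ($w = \frac{3}{4} + \frac{\sqrt{1 + 0}}{4} = \frac{3}{4} + \frac{\sqrt{1}}{4} = \frac{3}{4} + \frac{1}{4} \cdot 1 = \frac{3}{4} + \frac{1}{4} = 1$)
$W = 5$ ($W = \frac{6}{2} + \frac{2}{1} = 6 \cdot \frac{1}{2} + 2 \cdot 1 = 3 + 2 = 5$)
$z + W 12 = 13 + 5 \cdot 12 = 13 + 60 = 73$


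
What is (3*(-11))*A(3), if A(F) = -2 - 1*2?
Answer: 132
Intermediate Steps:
A(F) = -4 (A(F) = -2 - 2 = -4)
(3*(-11))*A(3) = (3*(-11))*(-4) = -33*(-4) = 132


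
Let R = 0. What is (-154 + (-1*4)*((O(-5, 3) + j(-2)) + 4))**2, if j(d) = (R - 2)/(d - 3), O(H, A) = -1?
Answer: 702244/25 ≈ 28090.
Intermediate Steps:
j(d) = -2/(-3 + d) (j(d) = (0 - 2)/(d - 3) = -2/(-3 + d))
(-154 + (-1*4)*((O(-5, 3) + j(-2)) + 4))**2 = (-154 + (-1*4)*((-1 - 2/(-3 - 2)) + 4))**2 = (-154 - 4*((-1 - 2/(-5)) + 4))**2 = (-154 - 4*((-1 - 2*(-1/5)) + 4))**2 = (-154 - 4*((-1 + 2/5) + 4))**2 = (-154 - 4*(-3/5 + 4))**2 = (-154 - 4*17/5)**2 = (-154 - 68/5)**2 = (-838/5)**2 = 702244/25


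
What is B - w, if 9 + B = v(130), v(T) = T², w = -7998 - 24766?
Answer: 49655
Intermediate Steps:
w = -32764
B = 16891 (B = -9 + 130² = -9 + 16900 = 16891)
B - w = 16891 - 1*(-32764) = 16891 + 32764 = 49655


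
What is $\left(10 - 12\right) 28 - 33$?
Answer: $-89$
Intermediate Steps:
$\left(10 - 12\right) 28 - 33 = \left(-2\right) 28 - 33 = -56 - 33 = -89$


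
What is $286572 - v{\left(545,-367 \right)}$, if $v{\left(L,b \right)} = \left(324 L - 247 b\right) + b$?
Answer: $19710$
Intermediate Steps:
$v{\left(L,b \right)} = - 246 b + 324 L$ ($v{\left(L,b \right)} = \left(- 247 b + 324 L\right) + b = - 246 b + 324 L$)
$286572 - v{\left(545,-367 \right)} = 286572 - \left(\left(-246\right) \left(-367\right) + 324 \cdot 545\right) = 286572 - \left(90282 + 176580\right) = 286572 - 266862 = 19710$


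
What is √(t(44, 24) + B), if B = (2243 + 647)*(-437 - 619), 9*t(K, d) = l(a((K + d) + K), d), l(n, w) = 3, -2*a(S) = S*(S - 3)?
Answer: I*√27466557/3 ≈ 1747.0*I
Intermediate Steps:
a(S) = -S*(-3 + S)/2 (a(S) = -S*(S - 3)/2 = -S*(-3 + S)/2)
t(K, d) = ⅓ (t(K, d) = (⅑)*3 = ⅓)
B = -3051840 (B = 2890*(-1056) = -3051840)
√(t(44, 24) + B) = √(⅓ - 3051840) = √(-9155519/3) = I*√27466557/3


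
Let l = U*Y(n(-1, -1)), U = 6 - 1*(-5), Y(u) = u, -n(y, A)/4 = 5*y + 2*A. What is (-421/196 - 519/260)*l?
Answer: -580756/455 ≈ -1276.4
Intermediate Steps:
n(y, A) = -20*y - 8*A (n(y, A) = -4*(5*y + 2*A) = -4*(2*A + 5*y) = -20*y - 8*A)
U = 11 (U = 6 + 5 = 11)
l = 308 (l = 11*(-20*(-1) - 8*(-1)) = 11*(20 + 8) = 11*28 = 308)
(-421/196 - 519/260)*l = (-421/196 - 519/260)*308 = -13199/3185*308 = -580756/455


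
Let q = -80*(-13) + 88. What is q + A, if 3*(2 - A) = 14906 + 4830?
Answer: -16346/3 ≈ -5448.7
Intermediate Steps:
q = 1128 (q = 1040 + 88 = 1128)
A = -19730/3 (A = 2 - (14906 + 4830)/3 = 2 - ⅓*19736 = 2 - 19736/3 = -19730/3 ≈ -6576.7)
q + A = 1128 - 19730/3 = -16346/3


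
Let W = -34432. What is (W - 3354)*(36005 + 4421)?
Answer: -1527536836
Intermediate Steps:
(W - 3354)*(36005 + 4421) = (-34432 - 3354)*(36005 + 4421) = -37786*40426 = -1527536836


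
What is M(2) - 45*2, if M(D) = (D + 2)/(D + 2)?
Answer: -89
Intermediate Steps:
M(D) = 1 (M(D) = (2 + D)/(2 + D) = 1)
M(2) - 45*2 = 1 - 45*2 = 1 - 90 = -89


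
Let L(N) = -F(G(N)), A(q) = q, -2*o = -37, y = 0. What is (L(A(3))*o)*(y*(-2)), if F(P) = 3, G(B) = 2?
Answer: 0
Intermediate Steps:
o = 37/2 (o = -½*(-37) = 37/2 ≈ 18.500)
L(N) = -3 (L(N) = -1*3 = -3)
(L(A(3))*o)*(y*(-2)) = (-3*37/2)*(0*(-2)) = -111/2*0 = 0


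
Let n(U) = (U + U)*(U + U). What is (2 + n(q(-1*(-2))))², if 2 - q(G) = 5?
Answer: 1444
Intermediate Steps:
q(G) = -3 (q(G) = 2 - 1*5 = 2 - 5 = -3)
n(U) = 4*U² (n(U) = (2*U)*(2*U) = 4*U²)
(2 + n(q(-1*(-2))))² = (2 + 4*(-3)²)² = (2 + 4*9)² = (2 + 36)² = 38² = 1444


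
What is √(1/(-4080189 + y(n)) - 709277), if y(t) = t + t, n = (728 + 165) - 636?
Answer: 4*I*√29512569312793657/815935 ≈ 842.19*I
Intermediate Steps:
n = 257 (n = 893 - 636 = 257)
y(t) = 2*t
√(1/(-4080189 + y(n)) - 709277) = √(1/(-4080189 + 2*257) - 709277) = √(1/(-4080189 + 514) - 709277) = √(1/(-4079675) - 709277) = √(-1/4079675 - 709277) = √(-2893619644976/4079675) = 4*I*√29512569312793657/815935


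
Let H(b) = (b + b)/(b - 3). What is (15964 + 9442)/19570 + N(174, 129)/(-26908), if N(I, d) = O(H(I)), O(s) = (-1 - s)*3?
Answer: 341901419/263294780 ≈ 1.2985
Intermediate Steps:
H(b) = 2*b/(-3 + b) (H(b) = (2*b)/(-3 + b) = 2*b/(-3 + b))
O(s) = -3 - 3*s
N(I, d) = -3 - 6*I/(-3 + I)
(15964 + 9442)/19570 + N(174, 129)/(-26908) = (15964 + 9442)/19570 + (9*(1 - 1*174)/(-3 + 174))/(-26908) = 25406*(1/19570) + (9*(1 - 174)/171)*(-1/26908) = 12703/9785 + (9*(1/171)*(-173))*(-1/26908) = 12703/9785 - 173/19*(-1/26908) = 12703/9785 + 173/511252 = 341901419/263294780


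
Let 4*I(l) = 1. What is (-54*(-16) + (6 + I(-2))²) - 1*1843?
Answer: -15039/16 ≈ -939.94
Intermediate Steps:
I(l) = ¼ (I(l) = (¼)*1 = ¼)
(-54*(-16) + (6 + I(-2))²) - 1*1843 = (-54*(-16) + (6 + ¼)²) - 1*1843 = (864 + (25/4)²) - 1843 = (864 + 625/16) - 1843 = 14449/16 - 1843 = -15039/16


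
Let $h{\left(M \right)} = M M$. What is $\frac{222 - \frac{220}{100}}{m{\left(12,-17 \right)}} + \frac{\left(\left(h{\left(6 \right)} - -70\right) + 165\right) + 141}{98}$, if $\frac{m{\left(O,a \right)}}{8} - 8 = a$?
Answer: $\frac{20309}{17640} \approx 1.1513$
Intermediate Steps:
$h{\left(M \right)} = M^{2}$
$m{\left(O,a \right)} = 64 + 8 a$
$\frac{222 - \frac{220}{100}}{m{\left(12,-17 \right)}} + \frac{\left(\left(h{\left(6 \right)} - -70\right) + 165\right) + 141}{98} = \frac{222 - \frac{220}{100}}{64 + 8 \left(-17\right)} + \frac{\left(\left(6^{2} - -70\right) + 165\right) + 141}{98} = \frac{222 - 220 \cdot \frac{1}{100}}{64 - 136} + \left(\left(\left(36 + 70\right) + 165\right) + 141\right) \frac{1}{98} = \frac{222 - \frac{11}{5}}{-72} + \left(\left(106 + 165\right) + 141\right) \frac{1}{98} = \left(222 - \frac{11}{5}\right) \left(- \frac{1}{72}\right) + \left(271 + 141\right) \frac{1}{98} = \frac{1099}{5} \left(- \frac{1}{72}\right) + 412 \cdot \frac{1}{98} = - \frac{1099}{360} + \frac{206}{49} = \frac{20309}{17640}$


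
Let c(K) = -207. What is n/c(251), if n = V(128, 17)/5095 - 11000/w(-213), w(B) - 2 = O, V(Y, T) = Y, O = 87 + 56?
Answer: 1245032/3398365 ≈ 0.36636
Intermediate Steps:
O = 143
w(B) = 145 (w(B) = 2 + 143 = 145)
n = -11205288/147755 (n = 128/5095 - 11000/145 = 128*(1/5095) - 11000*1/145 = 128/5095 - 2200/29 = -11205288/147755 ≈ -75.837)
n/c(251) = -11205288/147755/(-207) = -11205288/147755*(-1/207) = 1245032/3398365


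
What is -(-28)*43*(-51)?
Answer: -61404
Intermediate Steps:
-(-28)*43*(-51) = -28*(-43)*(-51) = 1204*(-51) = -61404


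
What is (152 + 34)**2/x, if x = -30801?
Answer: -11532/10267 ≈ -1.1232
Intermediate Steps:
(152 + 34)**2/x = (152 + 34)**2/(-30801) = 186**2*(-1/30801) = 34596*(-1/30801) = -11532/10267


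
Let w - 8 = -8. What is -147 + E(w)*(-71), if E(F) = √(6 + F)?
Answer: -147 - 71*√6 ≈ -320.91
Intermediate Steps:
w = 0 (w = 8 - 8 = 0)
-147 + E(w)*(-71) = -147 + √(6 + 0)*(-71) = -147 + √6*(-71) = -147 - 71*√6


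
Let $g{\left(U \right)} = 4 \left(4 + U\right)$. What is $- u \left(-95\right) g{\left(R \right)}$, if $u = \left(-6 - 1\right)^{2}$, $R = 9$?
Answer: $242060$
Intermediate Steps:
$u = 49$ ($u = \left(-7\right)^{2} = 49$)
$g{\left(U \right)} = 16 + 4 U$
$- u \left(-95\right) g{\left(R \right)} = \left(-1\right) 49 \left(-95\right) \left(16 + 4 \cdot 9\right) = \left(-49\right) \left(-95\right) \left(16 + 36\right) = 4655 \cdot 52 = 242060$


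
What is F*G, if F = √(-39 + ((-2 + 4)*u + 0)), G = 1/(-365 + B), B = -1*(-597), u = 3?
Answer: I*√33/232 ≈ 0.024761*I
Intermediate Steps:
B = 597
G = 1/232 (G = 1/(-365 + 597) = 1/232 ≈ 0.0043103)
F = I*√33 (F = √(-39 + ((-2 + 4)*3 + 0)) = √(-39 + (2*3 + 0)) = √(-39 + (6 + 0)) = √(-39 + 6) = √(-33) = I*√33 ≈ 5.7446*I)
F*G = (I*√33)*(1/232) = I*√33/232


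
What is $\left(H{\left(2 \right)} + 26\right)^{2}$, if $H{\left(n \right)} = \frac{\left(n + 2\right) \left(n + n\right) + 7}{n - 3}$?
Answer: $9$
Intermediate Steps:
$H{\left(n \right)} = \frac{7 + 2 n \left(2 + n\right)}{-3 + n}$ ($H{\left(n \right)} = \frac{\left(2 + n\right) 2 n + 7}{-3 + n} = \frac{2 n \left(2 + n\right) + 7}{-3 + n} = \frac{7 + 2 n \left(2 + n\right)}{-3 + n}$)
$\left(H{\left(2 \right)} + 26\right)^{2} = \left(\frac{7 + 2 \cdot 2^{2} + 4 \cdot 2}{-3 + 2} + 26\right)^{2} = \left(\frac{7 + 2 \cdot 4 + 8}{-1} + 26\right)^{2} = \left(- (7 + 8 + 8) + 26\right)^{2} = \left(\left(-1\right) 23 + 26\right)^{2} = \left(-23 + 26\right)^{2} = 3^{2} = 9$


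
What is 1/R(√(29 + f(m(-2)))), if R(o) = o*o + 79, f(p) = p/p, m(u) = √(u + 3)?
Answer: 1/109 ≈ 0.0091743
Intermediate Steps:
m(u) = √(3 + u)
f(p) = 1
R(o) = 79 + o² (R(o) = o² + 79 = 79 + o²)
1/R(√(29 + f(m(-2)))) = 1/(79 + (√(29 + 1))²) = 1/(79 + (√30)²) = 1/(79 + 30) = 1/109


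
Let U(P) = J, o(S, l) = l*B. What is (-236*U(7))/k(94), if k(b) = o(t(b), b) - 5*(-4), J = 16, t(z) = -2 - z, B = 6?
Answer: -472/73 ≈ -6.4658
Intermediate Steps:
o(S, l) = 6*l (o(S, l) = l*6 = 6*l)
U(P) = 16
k(b) = 20 + 6*b (k(b) = 6*b - 5*(-4) = 6*b + 20 = 20 + 6*b)
(-236*U(7))/k(94) = (-236*16)/(20 + 6*94) = -3776/(20 + 564) = -3776/584 = -3776*1/584 = -472/73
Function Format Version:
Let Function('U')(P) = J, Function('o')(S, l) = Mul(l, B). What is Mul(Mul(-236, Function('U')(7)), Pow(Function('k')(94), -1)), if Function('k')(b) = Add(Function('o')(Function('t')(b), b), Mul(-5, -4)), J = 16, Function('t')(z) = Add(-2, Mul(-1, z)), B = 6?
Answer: Rational(-472, 73) ≈ -6.4658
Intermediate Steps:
Function('o')(S, l) = Mul(6, l) (Function('o')(S, l) = Mul(l, 6) = Mul(6, l))
Function('U')(P) = 16
Function('k')(b) = Add(20, Mul(6, b)) (Function('k')(b) = Add(Mul(6, b), Mul(-5, -4)) = Add(Mul(6, b), 20) = Add(20, Mul(6, b)))
Mul(Mul(-236, Function('U')(7)), Pow(Function('k')(94), -1)) = Mul(Mul(-236, 16), Pow(Add(20, Mul(6, 94)), -1)) = Mul(-3776, Pow(Add(20, 564), -1)) = Mul(-3776, Pow(584, -1)) = Mul(-3776, Rational(1, 584)) = Rational(-472, 73)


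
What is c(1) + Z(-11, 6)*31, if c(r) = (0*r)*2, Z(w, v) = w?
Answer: -341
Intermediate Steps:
c(r) = 0 (c(r) = 0*2 = 0)
c(1) + Z(-11, 6)*31 = 0 - 11*31 = 0 - 341 = -341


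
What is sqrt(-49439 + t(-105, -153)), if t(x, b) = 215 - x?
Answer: I*sqrt(49119) ≈ 221.63*I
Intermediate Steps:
sqrt(-49439 + t(-105, -153)) = sqrt(-49439 + (215 - 1*(-105))) = sqrt(-49439 + (215 + 105)) = sqrt(-49439 + 320) = sqrt(-49119) = I*sqrt(49119)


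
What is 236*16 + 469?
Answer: 4245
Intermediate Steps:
236*16 + 469 = 3776 + 469 = 4245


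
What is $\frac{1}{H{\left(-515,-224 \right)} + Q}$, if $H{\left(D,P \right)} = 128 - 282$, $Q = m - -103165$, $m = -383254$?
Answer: $- \frac{1}{280243} \approx -3.5683 \cdot 10^{-6}$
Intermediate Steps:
$Q = -280089$ ($Q = -383254 - -103165 = -383254 + 103165 = -280089$)
$H{\left(D,P \right)} = -154$
$\frac{1}{H{\left(-515,-224 \right)} + Q} = \frac{1}{-154 - 280089} = \frac{1}{-280243} = - \frac{1}{280243}$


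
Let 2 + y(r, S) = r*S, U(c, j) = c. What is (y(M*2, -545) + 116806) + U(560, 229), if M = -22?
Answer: 141344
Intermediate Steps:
y(r, S) = -2 + S*r (y(r, S) = -2 + r*S = -2 + S*r)
(y(M*2, -545) + 116806) + U(560, 229) = ((-2 - (-11990)*2) + 116806) + 560 = ((-2 - 545*(-44)) + 116806) + 560 = ((-2 + 23980) + 116806) + 560 = (23978 + 116806) + 560 = 140784 + 560 = 141344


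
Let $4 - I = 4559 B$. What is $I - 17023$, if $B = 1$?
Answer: $-21578$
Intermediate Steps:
$I = -4555$ ($I = 4 - 4559 \cdot 1 = 4 - 4559 = -4555$)
$I - 17023 = -4555 - 17023 = -21578$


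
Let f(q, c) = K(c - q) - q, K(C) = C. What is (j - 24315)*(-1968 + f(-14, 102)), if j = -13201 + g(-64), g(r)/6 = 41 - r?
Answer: 67796468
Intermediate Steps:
f(q, c) = c - 2*q (f(q, c) = (c - q) - q = c - 2*q)
g(r) = 246 - 6*r (g(r) = 6*(41 - r) = 246 - 6*r)
j = -12571 (j = -13201 + (246 - 6*(-64)) = -13201 + (246 + 384) = -13201 + 630 = -12571)
(j - 24315)*(-1968 + f(-14, 102)) = (-12571 - 24315)*(-1968 + (102 - 2*(-14))) = -36886*(-1968 + (102 + 28)) = -36886*(-1968 + 130) = -36886*(-1838) = 67796468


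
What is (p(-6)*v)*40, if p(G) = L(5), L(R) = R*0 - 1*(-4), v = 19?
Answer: 3040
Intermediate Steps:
L(R) = 4 (L(R) = 0 + 4 = 4)
p(G) = 4
(p(-6)*v)*40 = (4*19)*40 = 76*40 = 3040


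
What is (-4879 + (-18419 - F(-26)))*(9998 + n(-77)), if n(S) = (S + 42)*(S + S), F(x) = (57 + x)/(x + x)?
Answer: -4660505855/13 ≈ -3.5850e+8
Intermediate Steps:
F(x) = (57 + x)/(2*x) (F(x) = (57 + x)/((2*x)) = (57 + x)*(1/(2*x)) = (57 + x)/(2*x))
n(S) = 2*S*(42 + S) (n(S) = (42 + S)*(2*S) = 2*S*(42 + S))
(-4879 + (-18419 - F(-26)))*(9998 + n(-77)) = (-4879 + (-18419 - (57 - 26)/(2*(-26))))*(9998 + 2*(-77)*(42 - 77)) = (-4879 + (-18419 - (-1)*31/(2*26)))*(9998 + 2*(-77)*(-35)) = (-4879 + (-18419 - 1*(-31/52)))*(9998 + 5390) = (-4879 + (-18419 + 31/52))*15388 = (-4879 - 957757/52)*15388 = -1211465/52*15388 = -4660505855/13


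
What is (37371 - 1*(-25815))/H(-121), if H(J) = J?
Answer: -63186/121 ≈ -522.20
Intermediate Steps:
(37371 - 1*(-25815))/H(-121) = (37371 - 1*(-25815))/(-121) = (37371 + 25815)*(-1/121) = 63186*(-1/121) = -63186/121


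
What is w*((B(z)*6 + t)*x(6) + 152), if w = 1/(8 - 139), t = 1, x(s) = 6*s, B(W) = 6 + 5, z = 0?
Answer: -2564/131 ≈ -19.573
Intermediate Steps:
B(W) = 11
w = -1/131 (w = 1/(-131) = -1/131 ≈ -0.0076336)
w*((B(z)*6 + t)*x(6) + 152) = -((11*6 + 1)*(6*6) + 152)/131 = -((66 + 1)*36 + 152)/131 = -(67*36 + 152)/131 = -(2412 + 152)/131 = -1/131*2564 = -2564/131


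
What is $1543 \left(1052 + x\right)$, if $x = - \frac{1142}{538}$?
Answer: $\frac{435769431}{269} \approx 1.62 \cdot 10^{6}$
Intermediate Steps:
$x = - \frac{571}{269}$ ($x = \left(-1142\right) \frac{1}{538} = - \frac{571}{269} \approx -2.1227$)
$1543 \left(1052 + x\right) = 1543 \left(1052 - \frac{571}{269}\right) = 1543 \cdot \frac{282417}{269} = \frac{435769431}{269}$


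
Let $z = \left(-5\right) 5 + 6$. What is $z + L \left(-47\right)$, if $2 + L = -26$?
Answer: $1297$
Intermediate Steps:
$z = -19$ ($z = -25 + 6 = -19$)
$L = -28$ ($L = -2 - 26 = -28$)
$z + L \left(-47\right) = -19 - -1316 = -19 + 1316 = 1297$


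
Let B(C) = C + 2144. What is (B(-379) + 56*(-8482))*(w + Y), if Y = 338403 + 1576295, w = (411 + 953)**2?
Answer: -1786523731038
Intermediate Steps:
w = 1860496 (w = 1364**2 = 1860496)
B(C) = 2144 + C
Y = 1914698
(B(-379) + 56*(-8482))*(w + Y) = ((2144 - 379) + 56*(-8482))*(1860496 + 1914698) = (1765 - 474992)*3775194 = -473227*3775194 = -1786523731038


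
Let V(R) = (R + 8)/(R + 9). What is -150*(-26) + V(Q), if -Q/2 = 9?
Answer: 35110/9 ≈ 3901.1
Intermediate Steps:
Q = -18 (Q = -2*9 = -18)
V(R) = (8 + R)/(9 + R)
-150*(-26) + V(Q) = -150*(-26) + (8 - 18)/(9 - 18) = 3900 - 10/(-9) = 3900 - ⅑*(-10) = 3900 + 10/9 = 35110/9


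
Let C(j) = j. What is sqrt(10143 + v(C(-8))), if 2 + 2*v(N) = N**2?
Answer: sqrt(10174) ≈ 100.87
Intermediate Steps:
v(N) = -1 + N**2/2
sqrt(10143 + v(C(-8))) = sqrt(10143 + (-1 + (1/2)*(-8)**2)) = sqrt(10143 + (-1 + (1/2)*64)) = sqrt(10143 + (-1 + 32)) = sqrt(10143 + 31) = sqrt(10174)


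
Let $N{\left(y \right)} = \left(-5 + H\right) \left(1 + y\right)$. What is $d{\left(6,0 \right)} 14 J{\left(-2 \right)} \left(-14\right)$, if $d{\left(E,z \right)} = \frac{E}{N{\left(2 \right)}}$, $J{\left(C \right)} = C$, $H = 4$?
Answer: $-784$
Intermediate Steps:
$N{\left(y \right)} = -1 - y$ ($N{\left(y \right)} = \left(-5 + 4\right) \left(1 + y\right) = - (1 + y) = -1 - y$)
$d{\left(E,z \right)} = - \frac{E}{3}$ ($d{\left(E,z \right)} = \frac{E}{-1 - 2} = \frac{E}{-3} = E \left(- \frac{1}{3}\right) = - \frac{E}{3}$)
$d{\left(6,0 \right)} 14 J{\left(-2 \right)} \left(-14\right) = \left(- \frac{1}{3}\right) 6 \cdot 14 \left(-2\right) \left(-14\right) = - 2 \left(\left(-28\right) \left(-14\right)\right) = \left(-2\right) 392 = -784$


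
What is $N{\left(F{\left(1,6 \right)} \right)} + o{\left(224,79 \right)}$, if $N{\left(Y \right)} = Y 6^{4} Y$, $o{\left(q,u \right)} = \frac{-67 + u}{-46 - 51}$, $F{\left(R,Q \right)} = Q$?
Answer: $\frac{4525620}{97} \approx 46656.0$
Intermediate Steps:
$o{\left(q,u \right)} = \frac{67}{97} - \frac{u}{97}$ ($o{\left(q,u \right)} = \frac{-67 + u}{-97} = \left(-67 + u\right) \left(- \frac{1}{97}\right) = \frac{67}{97} - \frac{u}{97}$)
$N{\left(Y \right)} = 1296 Y^{2}$ ($N{\left(Y \right)} = Y 1296 Y = 1296 Y Y = 1296 Y^{2}$)
$N{\left(F{\left(1,6 \right)} \right)} + o{\left(224,79 \right)} = 1296 \cdot 6^{2} + \left(\frac{67}{97} - \frac{79}{97}\right) = 1296 \cdot 36 + \left(\frac{67}{97} - \frac{79}{97}\right) = 46656 - \frac{12}{97} = \frac{4525620}{97}$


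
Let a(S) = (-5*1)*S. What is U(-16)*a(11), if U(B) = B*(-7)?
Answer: -6160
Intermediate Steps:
a(S) = -5*S
U(B) = -7*B
U(-16)*a(11) = (-7*(-16))*(-5*11) = 112*(-55) = -6160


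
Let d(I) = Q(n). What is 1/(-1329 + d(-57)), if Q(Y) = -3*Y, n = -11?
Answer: -1/1296 ≈ -0.00077160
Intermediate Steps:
d(I) = 33 (d(I) = -3*(-11) = 33)
1/(-1329 + d(-57)) = 1/(-1329 + 33) = 1/(-1296) = -1/1296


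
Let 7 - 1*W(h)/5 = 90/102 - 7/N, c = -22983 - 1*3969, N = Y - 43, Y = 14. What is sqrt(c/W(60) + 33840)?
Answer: 2*sqrt(1726920038010)/14485 ≈ 181.45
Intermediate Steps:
N = -29 (N = 14 - 43 = -29)
c = -26952 (c = -22983 - 3969 = -26952)
W(h) = 14485/493 (W(h) = 35 - 5*(90/102 - 7/(-29)) = 35 - 5*(90*(1/102) - 7*(-1/29)) = 35 - 5*(15/17 + 7/29) = 35 - 5*554/493 = 35 - 2770/493 = 14485/493)
sqrt(c/W(60) + 33840) = sqrt(-26952/14485/493 + 33840) = sqrt(-26952*493/14485 + 33840) = sqrt(-13287336/14485 + 33840) = sqrt(476885064/14485) = 2*sqrt(1726920038010)/14485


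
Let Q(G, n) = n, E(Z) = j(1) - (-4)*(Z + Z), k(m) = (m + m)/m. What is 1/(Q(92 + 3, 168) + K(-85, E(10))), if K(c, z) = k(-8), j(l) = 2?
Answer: 1/170 ≈ 0.0058824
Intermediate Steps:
k(m) = 2 (k(m) = (2*m)/m = 2)
E(Z) = 2 + 8*Z (E(Z) = 2 - (-4)*(Z + Z) = 2 - (-4)*2*Z = 2 - (-8)*Z = 2 + 8*Z)
K(c, z) = 2
1/(Q(92 + 3, 168) + K(-85, E(10))) = 1/(168 + 2) = 1/170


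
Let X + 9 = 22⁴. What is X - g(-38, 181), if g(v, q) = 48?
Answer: 234199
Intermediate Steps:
X = 234247 (X = -9 + 22⁴ = -9 + 234256 = 234247)
X - g(-38, 181) = 234247 - 1*48 = 234247 - 48 = 234199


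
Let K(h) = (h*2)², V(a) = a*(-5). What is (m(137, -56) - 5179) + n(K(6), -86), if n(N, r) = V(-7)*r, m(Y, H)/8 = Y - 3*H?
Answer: -5749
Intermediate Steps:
V(a) = -5*a
m(Y, H) = -24*H + 8*Y (m(Y, H) = 8*(Y - 3*H) = -24*H + 8*Y)
K(h) = 4*h² (K(h) = (2*h)² = 4*h²)
n(N, r) = 35*r (n(N, r) = (-5*(-7))*r = 35*r)
(m(137, -56) - 5179) + n(K(6), -86) = ((-24*(-56) + 8*137) - 5179) + 35*(-86) = ((1344 + 1096) - 5179) - 3010 = (2440 - 5179) - 3010 = -2739 - 3010 = -5749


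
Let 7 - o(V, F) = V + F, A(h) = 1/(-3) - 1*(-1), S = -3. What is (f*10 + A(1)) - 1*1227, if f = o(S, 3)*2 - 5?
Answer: -3409/3 ≈ -1136.3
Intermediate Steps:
A(h) = 2/3 (A(h) = -1/3 + 1 = 2/3)
o(V, F) = 7 - F - V (o(V, F) = 7 - (V + F) = 7 - (F + V) = 7 + (-F - V) = 7 - F - V)
f = 9 (f = (7 - 1*3 - 1*(-3))*2 - 5 = (7 - 3 + 3)*2 - 5 = 7*2 - 5 = 14 - 5 = 9)
(f*10 + A(1)) - 1*1227 = (9*10 + 2/3) - 1*1227 = (90 + 2/3) - 1227 = 272/3 - 1227 = -3409/3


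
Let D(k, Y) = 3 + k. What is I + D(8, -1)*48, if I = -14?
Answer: 514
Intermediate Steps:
I + D(8, -1)*48 = -14 + (3 + 8)*48 = -14 + 11*48 = -14 + 528 = 514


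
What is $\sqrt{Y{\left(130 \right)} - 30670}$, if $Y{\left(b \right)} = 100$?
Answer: $i \sqrt{30570} \approx 174.84 i$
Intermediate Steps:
$\sqrt{Y{\left(130 \right)} - 30670} = \sqrt{100 - 30670} = \sqrt{-30570} = i \sqrt{30570}$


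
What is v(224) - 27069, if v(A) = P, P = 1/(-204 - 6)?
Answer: -5684491/210 ≈ -27069.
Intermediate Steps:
P = -1/210 (P = 1/(-210) = -1/210 ≈ -0.0047619)
v(A) = -1/210
v(224) - 27069 = -1/210 - 27069 = -5684491/210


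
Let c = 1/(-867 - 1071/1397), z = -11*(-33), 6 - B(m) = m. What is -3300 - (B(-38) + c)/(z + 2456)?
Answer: -11277437467483/3417389130 ≈ -3300.0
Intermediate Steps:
B(m) = 6 - m
z = 363
c = -1397/1212270 (c = 1/(-867 - 1071*1/1397) = 1/(-867 - 1071/1397) = 1/(-1212270/1397) = -1397/1212270 ≈ -0.0011524)
-3300 - (B(-38) + c)/(z + 2456) = -3300 - ((6 - 1*(-38)) - 1397/1212270)/(363 + 2456) = -3300 - ((6 + 38) - 1397/1212270)/2819 = -3300 - (44 - 1397/1212270)/2819 = -3300 - 53338483/(1212270*2819) = -3300 - 1*53338483/3417389130 = -3300 - 53338483/3417389130 = -11277437467483/3417389130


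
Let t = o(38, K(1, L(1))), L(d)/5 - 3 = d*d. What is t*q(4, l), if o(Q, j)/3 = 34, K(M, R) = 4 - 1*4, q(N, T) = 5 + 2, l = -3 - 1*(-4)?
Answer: 714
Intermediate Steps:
l = 1 (l = -3 + 4 = 1)
q(N, T) = 7
L(d) = 15 + 5*d² (L(d) = 15 + 5*(d*d) = 15 + 5*d²)
K(M, R) = 0 (K(M, R) = 4 - 4 = 0)
o(Q, j) = 102 (o(Q, j) = 3*34 = 102)
t = 102
t*q(4, l) = 102*7 = 714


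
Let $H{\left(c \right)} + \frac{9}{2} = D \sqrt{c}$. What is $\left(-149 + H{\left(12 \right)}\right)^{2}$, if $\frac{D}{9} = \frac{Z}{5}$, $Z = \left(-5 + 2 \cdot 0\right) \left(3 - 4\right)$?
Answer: $\frac{98137}{4} - 5526 \sqrt{3} \approx 14963.0$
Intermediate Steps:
$Z = 5$ ($Z = \left(-5 + 0\right) \left(-1\right) = \left(-5\right) \left(-1\right) = 5$)
$D = 9$ ($D = 9 \cdot \frac{5}{5} = 9 \cdot 5 \cdot \frac{1}{5} = 9 \cdot 1 = 9$)
$H{\left(c \right)} = - \frac{9}{2} + 9 \sqrt{c}$
$\left(-149 + H{\left(12 \right)}\right)^{2} = \left(-149 - \left(\frac{9}{2} - 9 \sqrt{12}\right)\right)^{2} = \left(-149 - \left(\frac{9}{2} - 9 \cdot 2 \sqrt{3}\right)\right)^{2} = \left(-149 - \left(\frac{9}{2} - 18 \sqrt{3}\right)\right)^{2} = \left(- \frac{307}{2} + 18 \sqrt{3}\right)^{2}$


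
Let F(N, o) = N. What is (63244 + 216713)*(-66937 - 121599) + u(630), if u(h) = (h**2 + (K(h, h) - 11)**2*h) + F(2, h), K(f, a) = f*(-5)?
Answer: -46486665820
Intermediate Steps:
K(f, a) = -5*f
u(h) = 2 + h**2 + h*(-11 - 5*h)**2 (u(h) = (h**2 + (-5*h - 11)**2*h) + 2 = (h**2 + (-11 - 5*h)**2*h) + 2 = (h**2 + h*(-11 - 5*h)**2) + 2 = 2 + h**2 + h*(-11 - 5*h)**2)
(63244 + 216713)*(-66937 - 121599) + u(630) = (63244 + 216713)*(-66937 - 121599) + (2 + 630**2 + 630*(11 + 5*630)**2) = 279957*(-188536) + (2 + 396900 + 630*(11 + 3150)**2) = -52781972952 + (2 + 396900 + 630*3161**2) = -52781972952 + (2 + 396900 + 630*9991921) = -52781972952 + (2 + 396900 + 6294910230) = -52781972952 + 6295307132 = -46486665820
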